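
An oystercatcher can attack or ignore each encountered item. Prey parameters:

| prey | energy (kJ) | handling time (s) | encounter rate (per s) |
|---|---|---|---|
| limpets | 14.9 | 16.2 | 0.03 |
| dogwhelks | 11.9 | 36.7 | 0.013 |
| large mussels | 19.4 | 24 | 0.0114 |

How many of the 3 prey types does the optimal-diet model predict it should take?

2

E/h in descending order: limpets 0.92, large mussels 0.808, dogwhelks 0.324 kJ/s. The optimal diet is the largest prefix of this list for which every included type satisfies E_i/h_i > R on the types above it.
Rate on top 1: 0.3008. large mussels: 0.808 > 0.3008 → include.
Rate on top 2: 0.3797. dogwhelks: 0.324 < 0.3797 → exclude; stop.
Optimal diet: limpets, large mussels — 2 of 3 types.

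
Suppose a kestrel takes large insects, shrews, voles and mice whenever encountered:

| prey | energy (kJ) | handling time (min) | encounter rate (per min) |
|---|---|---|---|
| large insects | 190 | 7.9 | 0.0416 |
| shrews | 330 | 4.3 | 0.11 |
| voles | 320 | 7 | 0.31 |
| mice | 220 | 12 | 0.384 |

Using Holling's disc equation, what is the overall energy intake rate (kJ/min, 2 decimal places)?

Energy encountered per unit search time: 0.0416×190 + 0.11×330 + 0.31×320 + 0.384×220 = 227.9 kJ/min.
Handling time per unit search time: 0.0416×7.9 + 0.11×4.3 + 0.31×7 + 0.384×12 = 7.58.
Rate = 227.9/(1 + 7.58) = 26.56 kJ/min.

26.56 kJ/min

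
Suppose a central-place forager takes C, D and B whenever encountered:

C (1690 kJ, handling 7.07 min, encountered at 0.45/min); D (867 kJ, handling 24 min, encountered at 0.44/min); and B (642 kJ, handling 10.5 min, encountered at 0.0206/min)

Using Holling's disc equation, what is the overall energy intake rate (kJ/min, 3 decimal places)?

77.231 kJ/min

Energy encountered per unit search time: 0.45×1690 + 0.44×867 + 0.0206×642 = 1155 kJ/min.
Handling time per unit search time: 0.45×7.07 + 0.44×24 + 0.0206×10.5 = 13.96.
Rate = 1155/(1 + 13.96) = 77.23 kJ/min.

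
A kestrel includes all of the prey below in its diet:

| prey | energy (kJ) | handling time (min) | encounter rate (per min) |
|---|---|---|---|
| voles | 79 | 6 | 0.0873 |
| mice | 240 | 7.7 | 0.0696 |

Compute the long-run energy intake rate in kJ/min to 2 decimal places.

R = (0.0873×79 + 0.0696×240) / (1 + 0.0873×6 + 0.0696×7.7) = 23.6/2.06 = 11.46 kJ/min.

11.46 kJ/min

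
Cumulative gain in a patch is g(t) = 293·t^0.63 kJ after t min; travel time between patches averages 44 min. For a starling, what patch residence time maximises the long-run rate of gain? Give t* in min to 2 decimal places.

74.92 min

By the marginal value theorem, leave when the instantaneous gain rate g'(t) equals the habitat-wide average g(t)/(T + t).
g'(t) = 0.63·293·t^-0.37. Setting 0.63·293·t^-0.37 = 293·t^0.63/(44+t) gives 0.63(44+t) = t, so 0.37·t = 0.63×44.
t* = 0.63×44/0.37 = 74.92 min.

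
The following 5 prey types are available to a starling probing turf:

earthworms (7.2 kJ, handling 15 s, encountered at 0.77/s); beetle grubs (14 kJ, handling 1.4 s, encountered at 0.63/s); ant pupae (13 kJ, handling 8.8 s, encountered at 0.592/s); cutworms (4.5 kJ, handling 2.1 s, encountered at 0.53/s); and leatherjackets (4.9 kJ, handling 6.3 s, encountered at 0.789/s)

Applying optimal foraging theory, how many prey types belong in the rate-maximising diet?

E/h in descending order: beetle grubs 10, cutworms 2.14, ant pupae 1.48, leatherjackets 0.778, earthworms 0.48 kJ/s. The optimal diet is the largest prefix of this list for which every included type satisfies E_i/h_i > R on the types above it.
Rate on top 1: 4.687. cutworms: 2.14 < 4.687 → exclude; stop.
Optimal diet: beetle grubs — 1 of 5 types.

1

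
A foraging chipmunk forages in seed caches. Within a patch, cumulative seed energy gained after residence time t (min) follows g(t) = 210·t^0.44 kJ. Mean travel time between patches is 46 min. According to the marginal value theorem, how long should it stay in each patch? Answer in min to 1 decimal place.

36.1 min

Maximise g(t)/(T+t): set derivative to zero → g'(t)(T+t) = g(t).
g'(t) = 0.44·210·t^-0.56. Setting 0.44·210·t^-0.56 = 210·t^0.44/(46+t) gives 0.44(46+t) = t, so 0.56·t = 0.44×46.
t* = 0.44×46/0.56 = 36.14 min.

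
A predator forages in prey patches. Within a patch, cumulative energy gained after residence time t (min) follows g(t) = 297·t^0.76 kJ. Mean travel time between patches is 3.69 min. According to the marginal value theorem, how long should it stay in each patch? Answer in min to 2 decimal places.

By the marginal value theorem, leave when the instantaneous gain rate g'(t) equals the habitat-wide average g(t)/(T + t).
g'(t) = 0.76·297·t^-0.24. Setting 0.76·297·t^-0.24 = 297·t^0.76/(3.69+t) gives 0.76(3.69+t) = t, so 0.24·t = 0.76×3.69.
t* = 0.76×3.69/0.24 = 11.68 min.

11.68 min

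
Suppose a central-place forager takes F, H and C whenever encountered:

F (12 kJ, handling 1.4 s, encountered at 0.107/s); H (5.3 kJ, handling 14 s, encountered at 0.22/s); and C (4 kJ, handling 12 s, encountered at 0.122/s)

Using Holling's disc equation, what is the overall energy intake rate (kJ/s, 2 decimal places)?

R = Σλ_iE_i / (1 + Σλ_ih_i)
Numerator: 0.107×12 + 0.22×5.3 + 0.122×4 = 2.938
Denominator: 1 + 0.107×1.4 + 0.22×14 + 0.122×12 = 5.694
R = 2.938/5.694 = 0.516 kJ/s

0.52 kJ/s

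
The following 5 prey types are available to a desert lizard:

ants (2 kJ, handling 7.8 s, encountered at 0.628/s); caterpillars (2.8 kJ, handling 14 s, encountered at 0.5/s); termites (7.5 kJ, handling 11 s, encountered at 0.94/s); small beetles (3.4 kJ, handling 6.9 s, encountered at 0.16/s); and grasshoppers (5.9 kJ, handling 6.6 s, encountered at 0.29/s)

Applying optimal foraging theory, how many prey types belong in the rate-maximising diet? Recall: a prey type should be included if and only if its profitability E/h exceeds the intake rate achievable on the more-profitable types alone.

2

E/h in descending order: grasshoppers 0.894, termites 0.682, small beetles 0.493, ants 0.256, caterpillars 0.2 kJ/s. The optimal diet is the largest prefix of this list for which every included type satisfies E_i/h_i > R on the types above it.
Rate on top 1: 0.5872. termites: 0.682 > 0.5872 → include.
Rate on top 2: 0.661. small beetles: 0.493 < 0.661 → exclude; stop.
Optimal diet: grasshoppers, termites — 2 of 5 types.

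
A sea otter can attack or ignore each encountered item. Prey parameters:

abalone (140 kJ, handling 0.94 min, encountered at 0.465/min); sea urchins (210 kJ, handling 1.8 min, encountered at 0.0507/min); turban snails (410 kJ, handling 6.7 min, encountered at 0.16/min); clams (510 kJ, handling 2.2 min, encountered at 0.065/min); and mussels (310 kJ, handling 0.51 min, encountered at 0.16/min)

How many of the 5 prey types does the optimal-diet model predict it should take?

Profitabilities (E/h, kJ/min): mussels 608, clams 232, abalone 149, sea urchins 117, turban snails 61.2. Add prey in this order while the next type's profitability exceeds the intake rate on those already taken.
Rate on top 1: 45.86. clams: 232 > 45.86 → include.
Rate on top 2: 67.57. abalone: 149 > 67.57 → include.
Rate on top 3: 88.98. sea urchins: 117 > 88.98 → include.
Rate on top 4: 90.42. turban snails: 61.2 < 90.42 → exclude; stop.
Optimal diet: mussels, clams, abalone, sea urchins — 4 of 5 types.

4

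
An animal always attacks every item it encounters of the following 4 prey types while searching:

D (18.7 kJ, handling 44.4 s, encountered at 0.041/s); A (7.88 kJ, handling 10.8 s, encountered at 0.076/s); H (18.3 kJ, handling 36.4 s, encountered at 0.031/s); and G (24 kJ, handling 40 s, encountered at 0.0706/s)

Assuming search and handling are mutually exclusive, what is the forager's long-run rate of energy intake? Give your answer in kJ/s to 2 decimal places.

Energy encountered per unit search time: 0.041×18.7 + 0.076×7.88 + 0.031×18.3 + 0.0706×24 = 3.627 kJ/s.
Handling time per unit search time: 0.041×44.4 + 0.076×10.8 + 0.031×36.4 + 0.0706×40 = 6.594.
Rate = 3.627/(1 + 6.594) = 0.4777 kJ/s.

0.48 kJ/s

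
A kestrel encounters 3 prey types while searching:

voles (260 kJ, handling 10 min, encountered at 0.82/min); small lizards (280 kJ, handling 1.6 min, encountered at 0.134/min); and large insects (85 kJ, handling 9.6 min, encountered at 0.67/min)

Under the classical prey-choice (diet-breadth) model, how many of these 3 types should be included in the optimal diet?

E/h in descending order: small lizards 175, voles 26, large insects 8.85 kJ/min. The optimal diet is the largest prefix of this list for which every included type satisfies E_i/h_i > R on the types above it.
Rate on top 1: 30.9. voles: 26 < 30.9 → exclude; stop.
Optimal diet: small lizards — 1 of 3 types.

1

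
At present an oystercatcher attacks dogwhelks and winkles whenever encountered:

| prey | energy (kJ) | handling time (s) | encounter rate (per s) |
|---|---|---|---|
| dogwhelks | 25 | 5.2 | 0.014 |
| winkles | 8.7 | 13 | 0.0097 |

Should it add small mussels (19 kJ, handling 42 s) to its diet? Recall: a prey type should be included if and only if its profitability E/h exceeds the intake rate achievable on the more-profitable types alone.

Intake rate on the current diet: R = (0.014×25 + 0.0097×8.7) / (1 + 0.014×5.2 + 0.0097×13) = 0.4344/1.199 = 0.3623 kJ/s.
small mussels: E/h = 19/42 = 0.4524 kJ/s.
Since 0.4524 > R, including small mussels increases the long-run rate.

Yes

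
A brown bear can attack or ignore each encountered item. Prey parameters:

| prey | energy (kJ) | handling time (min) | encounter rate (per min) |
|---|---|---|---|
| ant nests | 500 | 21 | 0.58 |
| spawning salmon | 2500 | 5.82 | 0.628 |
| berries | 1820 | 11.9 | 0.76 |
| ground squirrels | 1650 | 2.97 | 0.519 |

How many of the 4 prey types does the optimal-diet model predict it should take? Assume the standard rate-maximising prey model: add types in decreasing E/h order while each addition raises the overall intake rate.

Profitabilities (E/h, kJ/min): ground squirrels 556, spawning salmon 430, berries 153, ant nests 23.8. Add prey in this order while the next type's profitability exceeds the intake rate on those already taken.
Rate on top 1: 337. spawning salmon: 430 > 337 → include.
Rate on top 2: 391.6. berries: 153 < 391.6 → exclude; stop.
Optimal diet: ground squirrels, spawning salmon — 2 of 4 types.

2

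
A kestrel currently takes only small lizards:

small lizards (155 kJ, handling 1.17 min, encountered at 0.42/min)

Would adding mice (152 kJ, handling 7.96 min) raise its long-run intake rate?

No

Intake rate on the current diet: R = (0.42×155) / (1 + 0.42×1.17) = 65.1/1.491 = 43.65 kJ/min.
mice: E/h = 152/7.96 = 19.1 kJ/min.
19.1 < 43.65, so adding mice would lower the average — exclude it.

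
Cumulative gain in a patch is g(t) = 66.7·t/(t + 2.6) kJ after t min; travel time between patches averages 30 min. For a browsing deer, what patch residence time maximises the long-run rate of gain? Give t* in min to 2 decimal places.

Optimal t* satisfies g'(t*) = g(t*)/(T + t*).
g'(t) = 66.7·2.6/(t + 2.6)². Setting 66.7·2.6/(t+2.6)² = 66.7t/[(t+2.6)(30+t)] gives 2.6(30+t) = t(t+2.6), so t² = 2.6×30 = 78.
t* = √78 = 8.832 min.

8.83 min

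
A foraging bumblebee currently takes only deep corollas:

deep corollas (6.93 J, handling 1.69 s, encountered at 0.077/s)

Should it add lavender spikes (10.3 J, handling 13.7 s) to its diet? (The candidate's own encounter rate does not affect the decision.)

Yes

On deep corollas alone, R = ΣλE/(1+Σλh) = 0.5336/1.13 = 0.4722 J/s.
lavender spikes: E/h = 10.3/13.7 = 0.7518 J/s.
Since 0.7518 > R, including lavender spikes increases the long-run rate.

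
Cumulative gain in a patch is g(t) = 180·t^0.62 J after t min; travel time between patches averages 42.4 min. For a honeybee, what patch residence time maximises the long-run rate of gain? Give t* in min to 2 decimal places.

69.18 min

By the marginal value theorem, leave when the instantaneous gain rate g'(t) equals the habitat-wide average g(t)/(T + t).
g'(t) = 0.62·180·t^-0.38. Setting 0.62·180·t^-0.38 = 180·t^0.62/(42.4+t) gives 0.62(42.4+t) = t, so 0.38·t = 0.62×42.4.
t* = 0.62×42.4/0.38 = 69.18 min.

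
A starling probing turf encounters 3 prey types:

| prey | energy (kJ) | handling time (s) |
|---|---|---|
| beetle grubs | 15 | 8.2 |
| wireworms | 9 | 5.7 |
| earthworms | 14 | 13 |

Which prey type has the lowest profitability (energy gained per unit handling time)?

earthworms

Profitability E/h (kJ/s): beetle grubs = 15/8.2 = 1.83, wireworms = 9/5.7 = 1.58, earthworms = 14/13 = 1.08.
Ranked: beetle grubs > wireworms > earthworms.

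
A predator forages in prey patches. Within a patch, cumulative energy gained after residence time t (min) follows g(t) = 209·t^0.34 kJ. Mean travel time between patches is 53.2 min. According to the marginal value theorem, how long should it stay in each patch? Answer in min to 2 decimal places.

27.41 min

Maximise g(t)/(T+t): set derivative to zero → g'(t)(T+t) = g(t).
g'(t) = 0.34·209·t^-0.66. Setting 0.34·209·t^-0.66 = 209·t^0.34/(53.2+t) gives 0.34(53.2+t) = t, so 0.66·t = 0.34×53.2.
t* = 0.34×53.2/0.66 = 27.41 min.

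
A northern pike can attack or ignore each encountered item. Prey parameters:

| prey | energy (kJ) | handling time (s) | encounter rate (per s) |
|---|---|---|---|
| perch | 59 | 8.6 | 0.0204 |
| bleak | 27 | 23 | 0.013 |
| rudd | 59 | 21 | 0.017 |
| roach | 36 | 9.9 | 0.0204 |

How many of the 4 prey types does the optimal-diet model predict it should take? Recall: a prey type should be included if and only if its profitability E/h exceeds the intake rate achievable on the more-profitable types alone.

E/h in descending order: perch 6.86, roach 3.64, rudd 2.81, bleak 1.17 kJ/s. The optimal diet is the largest prefix of this list for which every included type satisfies E_i/h_i > R on the types above it.
Rate on top 1: 1.024. roach: 3.64 > 1.024 → include.
Rate on top 2: 1.407. rudd: 2.81 > 1.407 → include.
Rate on top 3: 1.696. bleak: 1.17 < 1.696 → exclude; stop.
Optimal diet: perch, roach, rudd — 3 of 4 types.

3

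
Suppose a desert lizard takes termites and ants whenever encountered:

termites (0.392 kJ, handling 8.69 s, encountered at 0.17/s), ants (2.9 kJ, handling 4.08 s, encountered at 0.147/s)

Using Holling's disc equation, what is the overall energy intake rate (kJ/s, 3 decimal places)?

Energy encountered per unit search time: 0.17×0.392 + 0.147×2.9 = 0.4929 kJ/s.
Handling time per unit search time: 0.17×8.69 + 0.147×4.08 = 2.077.
Rate = 0.4929/(1 + 2.077) = 0.1602 kJ/s.

0.160 kJ/s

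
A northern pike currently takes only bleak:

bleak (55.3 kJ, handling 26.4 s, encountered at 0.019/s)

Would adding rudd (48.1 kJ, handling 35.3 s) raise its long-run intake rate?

Current rate: (0.019×55.3)/(1 + 0.019×26.4) = 0.6997 kJ/s.
Profitability of rudd: 48.1/35.3 = 1.363 kJ/s.
Since 1.363 > R, including rudd increases the long-run rate.

Yes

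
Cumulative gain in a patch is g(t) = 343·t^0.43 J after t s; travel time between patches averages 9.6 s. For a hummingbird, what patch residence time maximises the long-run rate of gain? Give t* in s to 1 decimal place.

Optimal t* satisfies g'(t*) = g(t*)/(T + t*).
g'(t) = 0.43·343·t^-0.57. Setting 0.43·343·t^-0.57 = 343·t^0.43/(9.6+t) gives 0.43(9.6+t) = t, so 0.57·t = 0.43×9.6.
t* = 0.43×9.6/0.57 = 7.242 s.

7.2 s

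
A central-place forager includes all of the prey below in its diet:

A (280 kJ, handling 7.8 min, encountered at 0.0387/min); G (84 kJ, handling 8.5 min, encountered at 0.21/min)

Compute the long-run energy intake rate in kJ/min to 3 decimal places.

R = (0.0387×280 + 0.21×84) / (1 + 0.0387×7.8 + 0.21×8.5) = 28.48/3.087 = 9.225 kJ/min.

9.225 kJ/min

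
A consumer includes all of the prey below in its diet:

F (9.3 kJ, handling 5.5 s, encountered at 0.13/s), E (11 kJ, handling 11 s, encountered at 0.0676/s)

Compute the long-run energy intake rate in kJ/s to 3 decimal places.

Energy encountered per unit search time: 0.13×9.3 + 0.0676×11 = 1.953 kJ/s.
Handling time per unit search time: 0.13×5.5 + 0.0676×11 = 1.459.
Rate = 1.953/(1 + 1.459) = 0.7942 kJ/s.

0.794 kJ/s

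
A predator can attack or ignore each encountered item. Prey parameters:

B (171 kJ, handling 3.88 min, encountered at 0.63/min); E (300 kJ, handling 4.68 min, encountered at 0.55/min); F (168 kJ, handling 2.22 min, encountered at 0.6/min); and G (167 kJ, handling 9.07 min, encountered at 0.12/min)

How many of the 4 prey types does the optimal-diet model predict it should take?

E/h in descending order: F 75.7, E 64.1, B 44.1, G 18.4 kJ/min. The optimal diet is the largest prefix of this list for which every included type satisfies E_i/h_i > R on the types above it.
Rate on top 1: 43.22. E: 64.1 > 43.22 → include.
Rate on top 2: 54.18. B: 44.1 < 54.18 → exclude; stop.
Optimal diet: F, E — 2 of 4 types.

2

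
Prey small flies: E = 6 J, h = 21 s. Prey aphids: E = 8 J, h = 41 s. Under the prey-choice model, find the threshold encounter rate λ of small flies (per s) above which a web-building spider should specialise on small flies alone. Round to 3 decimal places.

0.103 per s

The zero-one rule: include aphids iff E₂/h₂ > λE₁/(1+λh₁). Equality gives the switch point.
λE₁h₂ = E₂ + λE₂h₁ ⇒ λ = E₂/(E₁h₂ − E₂h₁) = 8/(246 − 168) = 0.1026 per s.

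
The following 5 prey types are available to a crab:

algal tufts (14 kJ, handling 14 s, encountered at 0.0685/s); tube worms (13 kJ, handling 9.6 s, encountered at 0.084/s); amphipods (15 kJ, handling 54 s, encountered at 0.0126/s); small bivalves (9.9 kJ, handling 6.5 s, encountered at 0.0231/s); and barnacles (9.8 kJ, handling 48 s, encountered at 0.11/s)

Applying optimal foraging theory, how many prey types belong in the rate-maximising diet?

3

E/h in descending order: small bivalves 1.52, tube worms 1.35, algal tufts 1, amphipods 0.278, barnacles 0.204 kJ/s. The optimal diet is the largest prefix of this list for which every included type satisfies E_i/h_i > R on the types above it.
Rate on top 1: 0.1988. tube worms: 1.35 > 0.1988 → include.
Rate on top 2: 0.675. algal tufts: 1 > 0.675 → include.
Rate on top 3: 0.7819. amphipods: 0.278 < 0.7819 → exclude; stop.
Optimal diet: small bivalves, tube worms, algal tufts — 3 of 5 types.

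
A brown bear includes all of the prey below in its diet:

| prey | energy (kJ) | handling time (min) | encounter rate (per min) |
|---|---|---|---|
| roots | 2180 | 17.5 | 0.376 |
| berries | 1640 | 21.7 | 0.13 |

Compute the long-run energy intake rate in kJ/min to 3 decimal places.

99.306 kJ/min

R = (0.376×2180 + 0.13×1640) / (1 + 0.376×17.5 + 0.13×21.7) = 1033/10.4 = 99.31 kJ/min.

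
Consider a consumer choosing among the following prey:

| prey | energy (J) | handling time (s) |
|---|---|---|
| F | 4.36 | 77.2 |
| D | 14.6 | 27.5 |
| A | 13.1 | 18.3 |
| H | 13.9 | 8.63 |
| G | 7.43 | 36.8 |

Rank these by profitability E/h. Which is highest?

Profitability E/h (J/s): F = 4.36/77.2 = 0.0565, D = 14.6/27.5 = 0.531, A = 13.1/18.3 = 0.716, H = 13.9/8.63 = 1.61, G = 7.43/36.8 = 0.202.
Ranked: H > A > D > G > F.

H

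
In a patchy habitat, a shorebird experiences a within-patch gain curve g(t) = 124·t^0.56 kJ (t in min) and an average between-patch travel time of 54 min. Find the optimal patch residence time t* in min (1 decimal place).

By the marginal value theorem, leave when the instantaneous gain rate g'(t) equals the habitat-wide average g(t)/(T + t).
g'(t) = 0.56·124·t^-0.44. Setting 0.56·124·t^-0.44 = 124·t^0.56/(54+t) gives 0.56(54+t) = t, so 0.44·t = 0.56×54.
t* = 0.56×54/0.44 = 68.73 min.

68.7 min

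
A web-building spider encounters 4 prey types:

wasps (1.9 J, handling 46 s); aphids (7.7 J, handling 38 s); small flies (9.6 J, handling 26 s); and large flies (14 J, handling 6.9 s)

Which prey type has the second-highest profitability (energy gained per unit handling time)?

small flies

Profitability E/h (J/s): wasps = 1.9/46 = 0.0413, aphids = 7.7/38 = 0.203, small flies = 9.6/26 = 0.369, large flies = 14/6.9 = 2.03.
Ranked: large flies > small flies > aphids > wasps.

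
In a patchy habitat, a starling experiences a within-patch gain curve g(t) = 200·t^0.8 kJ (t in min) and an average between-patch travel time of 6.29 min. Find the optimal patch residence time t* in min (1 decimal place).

25.2 min

Optimal t* satisfies g'(t*) = g(t*)/(T + t*).
g'(t) = 0.8·200·t^-0.2. Setting 0.8·200·t^-0.2 = 200·t^0.8/(6.29+t) gives 0.8(6.29+t) = t, so 0.20·t = 0.8×6.29.
t* = 0.8×6.29/0.20 = 25.16 min.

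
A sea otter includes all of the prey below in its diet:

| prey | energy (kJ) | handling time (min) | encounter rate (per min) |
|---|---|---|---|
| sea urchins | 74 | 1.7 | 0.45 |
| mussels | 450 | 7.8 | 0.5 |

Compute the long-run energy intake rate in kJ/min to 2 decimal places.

45.60 kJ/min

R = Σλ_iE_i / (1 + Σλ_ih_i)
Numerator: 0.45×74 + 0.5×450 = 258.3
Denominator: 1 + 0.45×1.7 + 0.5×7.8 = 5.665
R = 258.3/5.665 = 45.6 kJ/min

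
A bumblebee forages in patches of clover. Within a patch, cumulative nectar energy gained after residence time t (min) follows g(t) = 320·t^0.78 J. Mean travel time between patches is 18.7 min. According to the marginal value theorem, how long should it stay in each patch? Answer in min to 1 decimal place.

66.3 min

Maximise g(t)/(T+t): set derivative to zero → g'(t)(T+t) = g(t).
g'(t) = 0.78·320·t^-0.22. Setting 0.78·320·t^-0.22 = 320·t^0.78/(18.7+t) gives 0.78(18.7+t) = t, so 0.22·t = 0.78×18.7.
t* = 0.78×18.7/0.22 = 66.3 min.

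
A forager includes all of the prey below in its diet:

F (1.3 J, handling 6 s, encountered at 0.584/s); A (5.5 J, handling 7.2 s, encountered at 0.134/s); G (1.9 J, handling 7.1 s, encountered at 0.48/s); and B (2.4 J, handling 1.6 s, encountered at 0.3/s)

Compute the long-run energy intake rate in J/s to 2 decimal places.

R = (0.584×1.3 + 0.134×5.5 + 0.48×1.9 + 0.3×2.4) / (1 + 0.584×6 + 0.134×7.2 + 0.48×7.1 + 0.3×1.6) = 3.128/9.357 = 0.3343 J/s.

0.33 J/s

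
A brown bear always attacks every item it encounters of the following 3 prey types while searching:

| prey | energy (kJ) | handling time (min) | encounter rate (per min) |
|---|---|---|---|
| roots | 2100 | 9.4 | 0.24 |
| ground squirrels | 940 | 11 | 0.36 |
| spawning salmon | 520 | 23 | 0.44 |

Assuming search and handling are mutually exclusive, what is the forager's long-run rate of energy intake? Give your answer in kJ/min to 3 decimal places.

R = (0.24×2100 + 0.36×940 + 0.44×520) / (1 + 0.24×9.4 + 0.36×11 + 0.44×23) = 1071/17.34 = 61.79 kJ/min.

61.790 kJ/min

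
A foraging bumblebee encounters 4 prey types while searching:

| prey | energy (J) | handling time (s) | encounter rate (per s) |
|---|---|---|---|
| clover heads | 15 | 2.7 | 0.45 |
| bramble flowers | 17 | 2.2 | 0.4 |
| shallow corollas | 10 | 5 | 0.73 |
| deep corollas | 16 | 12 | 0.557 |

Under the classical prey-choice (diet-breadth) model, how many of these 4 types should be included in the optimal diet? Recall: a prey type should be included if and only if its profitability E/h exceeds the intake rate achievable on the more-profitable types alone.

Rank by E/h (J/s): bramble flowers 7.73, clover heads 5.56, shallow corollas 2, deep corollas 1.33. Include each in turn until the next type's E/h falls below the running intake rate.
Rate on top 1: 3.617. clover heads: 5.56 > 3.617 → include.
Rate on top 2: 4.378. shallow corollas: 2 < 4.378 → exclude; stop.
Optimal diet: bramble flowers, clover heads — 2 of 4 types.

2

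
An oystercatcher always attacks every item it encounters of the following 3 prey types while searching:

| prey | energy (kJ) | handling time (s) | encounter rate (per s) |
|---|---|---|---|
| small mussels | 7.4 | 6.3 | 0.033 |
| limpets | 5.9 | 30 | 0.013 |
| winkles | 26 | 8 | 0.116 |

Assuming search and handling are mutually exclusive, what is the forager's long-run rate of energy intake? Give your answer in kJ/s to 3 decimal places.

1.321 kJ/s

Energy encountered per unit search time: 0.033×7.4 + 0.013×5.9 + 0.116×26 = 3.337 kJ/s.
Handling time per unit search time: 0.033×6.3 + 0.013×30 + 0.116×8 = 1.526.
Rate = 3.337/(1 + 1.526) = 1.321 kJ/s.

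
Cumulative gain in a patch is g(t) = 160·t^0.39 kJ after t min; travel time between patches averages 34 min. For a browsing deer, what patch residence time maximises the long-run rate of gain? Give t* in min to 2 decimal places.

Optimal t* satisfies g'(t*) = g(t*)/(T + t*).
g'(t) = 0.39·160·t^-0.61. Setting 0.39·160·t^-0.61 = 160·t^0.39/(34+t) gives 0.39(34+t) = t, so 0.61·t = 0.39×34.
t* = 0.39×34/0.61 = 21.74 min.

21.74 min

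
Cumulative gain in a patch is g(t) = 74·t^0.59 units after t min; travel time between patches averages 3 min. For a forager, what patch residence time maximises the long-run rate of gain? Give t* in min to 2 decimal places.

Optimal t* satisfies g'(t*) = g(t*)/(T + t*).
g'(t) = 0.59·74·t^-0.41. Setting 0.59·74·t^-0.41 = 74·t^0.59/(3+t) gives 0.59(3+t) = t, so 0.41·t = 0.59×3.
t* = 0.59×3/0.41 = 4.317 min.

4.32 min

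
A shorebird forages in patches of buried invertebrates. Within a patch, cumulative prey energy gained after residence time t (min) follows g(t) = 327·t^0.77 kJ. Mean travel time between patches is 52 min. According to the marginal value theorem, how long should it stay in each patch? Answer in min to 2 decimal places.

174.09 min

Maximise g(t)/(T+t): set derivative to zero → g'(t)(T+t) = g(t).
g'(t) = 0.77·327·t^-0.23. Setting 0.77·327·t^-0.23 = 327·t^0.77/(52+t) gives 0.77(52+t) = t, so 0.23·t = 0.77×52.
t* = 0.77×52/0.23 = 174.1 min.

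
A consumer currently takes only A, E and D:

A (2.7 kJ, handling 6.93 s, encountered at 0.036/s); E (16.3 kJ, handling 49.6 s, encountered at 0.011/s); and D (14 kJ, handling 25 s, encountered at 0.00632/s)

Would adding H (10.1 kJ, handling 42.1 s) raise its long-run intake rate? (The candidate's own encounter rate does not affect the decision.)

Yes

Current rate: (0.036×2.7 + 0.011×16.3 + 0.00632×14)/(1 + 0.036×6.93 + 0.011×49.6 + 0.00632×25) = 0.1869 kJ/s.
H: E/h = 10.1/42.1 = 0.2399 kJ/s.
Since 0.2399 > R, including H increases the long-run rate.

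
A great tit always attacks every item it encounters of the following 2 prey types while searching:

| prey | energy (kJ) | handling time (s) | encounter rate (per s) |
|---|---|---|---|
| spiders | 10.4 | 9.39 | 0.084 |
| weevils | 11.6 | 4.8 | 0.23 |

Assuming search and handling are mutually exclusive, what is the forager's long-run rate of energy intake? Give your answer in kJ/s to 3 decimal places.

1.224 kJ/s

R = (0.084×10.4 + 0.23×11.6) / (1 + 0.084×9.39 + 0.23×4.8) = 3.542/2.893 = 1.224 kJ/s.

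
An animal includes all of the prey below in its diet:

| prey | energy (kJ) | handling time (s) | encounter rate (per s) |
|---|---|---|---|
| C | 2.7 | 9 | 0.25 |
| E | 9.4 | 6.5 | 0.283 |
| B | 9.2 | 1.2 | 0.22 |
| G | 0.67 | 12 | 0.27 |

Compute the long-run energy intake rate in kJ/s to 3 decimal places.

0.645 kJ/s

R = Σλ_iE_i / (1 + Σλ_ih_i)
Numerator: 0.25×2.7 + 0.283×9.4 + 0.22×9.2 + 0.27×0.67 = 5.54
Denominator: 1 + 0.25×9 + 0.283×6.5 + 0.22×1.2 + 0.27×12 = 8.594
R = 5.54/8.594 = 0.6447 kJ/s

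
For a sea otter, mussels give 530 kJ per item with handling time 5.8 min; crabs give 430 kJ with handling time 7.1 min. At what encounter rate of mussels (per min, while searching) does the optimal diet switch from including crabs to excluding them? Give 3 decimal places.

0.339 per min

Drop crabs once their profitability E₂/h₂ falls below the rate achievable on mussels alone: E₂/h₂ = λE₁/(1 + λh₁).
Solve for λ: λE₁h₂ = E₂(1 + λh₁) → λ(E₁h₂ − E₂h₁) = E₂ → λ = E₂/(E₁h₂ − E₂h₁).
λ = 430/(530×7.1 − 430×5.8) = 430/1269 = 0.3388 per min.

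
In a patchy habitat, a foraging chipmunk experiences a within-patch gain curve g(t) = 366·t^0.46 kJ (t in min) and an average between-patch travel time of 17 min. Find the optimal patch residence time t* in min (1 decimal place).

By the marginal value theorem, leave when the instantaneous gain rate g'(t) equals the habitat-wide average g(t)/(T + t).
g'(t) = 0.46·366·t^-0.54. Setting 0.46·366·t^-0.54 = 366·t^0.46/(17+t) gives 0.46(17+t) = t, so 0.54·t = 0.46×17.
t* = 0.46×17/0.54 = 14.48 min.

14.5 min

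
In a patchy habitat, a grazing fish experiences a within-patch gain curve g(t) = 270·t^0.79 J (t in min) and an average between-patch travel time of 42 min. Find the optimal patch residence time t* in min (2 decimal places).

158.00 min

Maximise g(t)/(T+t): set derivative to zero → g'(t)(T+t) = g(t).
g'(t) = 0.79·270·t^-0.21. Setting 0.79·270·t^-0.21 = 270·t^0.79/(42+t) gives 0.79(42+t) = t, so 0.21·t = 0.79×42.
t* = 0.79×42/0.21 = 158 min.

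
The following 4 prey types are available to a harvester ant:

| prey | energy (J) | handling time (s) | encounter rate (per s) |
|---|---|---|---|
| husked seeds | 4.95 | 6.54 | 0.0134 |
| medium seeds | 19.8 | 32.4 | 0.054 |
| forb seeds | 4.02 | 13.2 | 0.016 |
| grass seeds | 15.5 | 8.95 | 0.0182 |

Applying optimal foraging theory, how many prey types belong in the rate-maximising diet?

E/h in descending order: grass seeds 1.73, husked seeds 0.757, medium seeds 0.611, forb seeds 0.305 J/s. The optimal diet is the largest prefix of this list for which every included type satisfies E_i/h_i > R on the types above it.
Rate on top 1: 0.2426. husked seeds: 0.757 > 0.2426 → include.
Rate on top 2: 0.2786. medium seeds: 0.611 > 0.2786 → include.
Rate on top 3: 0.4725. forb seeds: 0.305 < 0.4725 → exclude; stop.
Optimal diet: grass seeds, husked seeds, medium seeds — 3 of 4 types.

3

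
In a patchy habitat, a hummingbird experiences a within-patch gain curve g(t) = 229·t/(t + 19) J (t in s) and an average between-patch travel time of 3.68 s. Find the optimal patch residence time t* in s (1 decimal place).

Optimal t* satisfies g'(t*) = g(t*)/(T + t*).
g'(t) = 229·19/(t + 19)². Setting 229·19/(t+19)² = 229t/[(t+19)(3.68+t)] gives 19(3.68+t) = t(t+19), so t² = 19×3.68 = 69.92.
t* = √69.92 = 8.362 s.

8.4 s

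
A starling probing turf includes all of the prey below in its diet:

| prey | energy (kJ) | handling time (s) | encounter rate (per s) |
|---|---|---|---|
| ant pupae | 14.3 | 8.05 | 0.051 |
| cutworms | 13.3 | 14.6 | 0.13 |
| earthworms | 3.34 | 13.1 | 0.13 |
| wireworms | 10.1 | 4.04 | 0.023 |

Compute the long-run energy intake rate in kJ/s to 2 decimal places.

0.61 kJ/s

Energy encountered per unit search time: 0.051×14.3 + 0.13×13.3 + 0.13×3.34 + 0.023×10.1 = 3.125 kJ/s.
Handling time per unit search time: 0.051×8.05 + 0.13×14.6 + 0.13×13.1 + 0.023×4.04 = 4.104.
Rate = 3.125/(1 + 4.104) = 0.6122 kJ/s.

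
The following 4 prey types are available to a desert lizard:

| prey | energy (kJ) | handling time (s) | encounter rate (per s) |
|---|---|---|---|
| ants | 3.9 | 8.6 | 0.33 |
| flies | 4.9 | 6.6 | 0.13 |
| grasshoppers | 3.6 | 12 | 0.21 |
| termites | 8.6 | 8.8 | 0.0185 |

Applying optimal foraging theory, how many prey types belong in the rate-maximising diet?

3

E/h in descending order: termites 0.977, flies 0.742, ants 0.453, grasshoppers 0.3 kJ/s. The optimal diet is the largest prefix of this list for which every included type satisfies E_i/h_i > R on the types above it.
Rate on top 1: 0.1368. flies: 0.742 > 0.1368 → include.
Rate on top 2: 0.394. ants: 0.453 > 0.394 → include.
Rate on top 3: 0.4287. grasshoppers: 0.3 < 0.4287 → exclude; stop.
Optimal diet: termites, flies, ants — 3 of 4 types.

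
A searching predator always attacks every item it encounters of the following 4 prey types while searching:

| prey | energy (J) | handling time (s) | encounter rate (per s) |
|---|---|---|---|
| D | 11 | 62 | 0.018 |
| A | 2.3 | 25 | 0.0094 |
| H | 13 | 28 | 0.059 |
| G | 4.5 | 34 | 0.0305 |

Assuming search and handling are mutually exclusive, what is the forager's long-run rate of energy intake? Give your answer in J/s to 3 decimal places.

Energy encountered per unit search time: 0.018×11 + 0.0094×2.3 + 0.059×13 + 0.0305×4.5 = 1.124 J/s.
Handling time per unit search time: 0.018×62 + 0.0094×25 + 0.059×28 + 0.0305×34 = 4.04.
Rate = 1.124/(1 + 4.04) = 0.223 J/s.

0.223 J/s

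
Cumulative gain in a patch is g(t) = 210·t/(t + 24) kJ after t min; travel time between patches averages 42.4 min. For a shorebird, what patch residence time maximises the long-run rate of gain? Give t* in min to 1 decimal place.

Maximise g(t)/(T+t): set derivative to zero → g'(t)(T+t) = g(t).
g'(t) = 210·24/(t + 24)². Setting 210·24/(t+24)² = 210t/[(t+24)(42.4+t)] gives 24(42.4+t) = t(t+24), so t² = 24×42.4 = 1018.
t* = √1018 = 31.9 min.

31.9 min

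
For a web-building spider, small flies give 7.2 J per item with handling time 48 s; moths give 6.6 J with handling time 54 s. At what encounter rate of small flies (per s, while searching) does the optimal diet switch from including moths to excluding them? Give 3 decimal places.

Drop moths once their profitability E₂/h₂ falls below the rate achievable on small flies alone: E₂/h₂ = λE₁/(1 + λh₁).
Solve for λ: λE₁h₂ = E₂(1 + λh₁) → λ(E₁h₂ − E₂h₁) = E₂ → λ = E₂/(E₁h₂ − E₂h₁).
λ = 6.6/(7.2×54 − 6.6×48) = 6.6/72 = 0.09167 per s.

0.092 per s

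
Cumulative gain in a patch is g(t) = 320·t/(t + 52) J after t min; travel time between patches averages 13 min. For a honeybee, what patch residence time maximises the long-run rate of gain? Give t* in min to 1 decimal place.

26.0 min

Optimal t* satisfies g'(t*) = g(t*)/(T + t*).
g'(t) = 320·52/(t + 52)². Setting 320·52/(t+52)² = 320t/[(t+52)(13+t)] gives 52(13+t) = t(t+52), so t² = 52×13 = 676.
t* = √676 = 26 min.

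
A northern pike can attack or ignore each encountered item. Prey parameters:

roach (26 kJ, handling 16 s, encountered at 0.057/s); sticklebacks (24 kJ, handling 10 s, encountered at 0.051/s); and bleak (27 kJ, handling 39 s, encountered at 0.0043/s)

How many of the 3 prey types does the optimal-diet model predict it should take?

2

Profitabilities (E/h, kJ/s): sticklebacks 2.4, roach 1.62, bleak 0.692. Add prey in this order while the next type's profitability exceeds the intake rate on those already taken.
Rate on top 1: 0.8106. roach: 1.62 > 0.8106 → include.
Rate on top 2: 1.117. bleak: 0.692 < 1.117 → exclude; stop.
Optimal diet: sticklebacks, roach — 2 of 3 types.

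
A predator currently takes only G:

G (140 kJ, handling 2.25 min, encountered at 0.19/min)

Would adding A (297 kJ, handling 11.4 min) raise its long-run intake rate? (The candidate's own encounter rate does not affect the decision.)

Yes

On G alone, R = ΣλE/(1+Σλh) = 26.6/1.427 = 18.63 kJ/min.
Profitability of A: 297/11.4 = 26.05 kJ/min.
26.05 > 18.63, so adding A raises the average — include it.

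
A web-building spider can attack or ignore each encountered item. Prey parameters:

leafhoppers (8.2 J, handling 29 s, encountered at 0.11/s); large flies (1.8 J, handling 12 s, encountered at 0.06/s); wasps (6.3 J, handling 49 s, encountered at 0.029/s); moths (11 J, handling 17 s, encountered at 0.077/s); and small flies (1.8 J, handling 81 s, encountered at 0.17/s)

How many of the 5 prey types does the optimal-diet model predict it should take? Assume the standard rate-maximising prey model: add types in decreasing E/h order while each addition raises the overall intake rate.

E/h in descending order: moths 0.647, leafhoppers 0.283, large flies 0.15, wasps 0.129, small flies 0.0222 J/s. The optimal diet is the largest prefix of this list for which every included type satisfies E_i/h_i > R on the types above it.
Rate on top 1: 0.3668. leafhoppers: 0.283 < 0.3668 → exclude; stop.
Optimal diet: moths — 1 of 5 types.

1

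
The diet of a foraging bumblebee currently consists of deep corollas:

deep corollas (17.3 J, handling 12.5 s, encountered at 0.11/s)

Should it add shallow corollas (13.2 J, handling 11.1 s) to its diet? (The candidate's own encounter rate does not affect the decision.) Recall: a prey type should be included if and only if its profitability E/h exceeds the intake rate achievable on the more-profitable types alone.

Yes

Intake rate on the current diet: R = (0.11×17.3) / (1 + 0.11×12.5) = 1.903/2.375 = 0.8013 J/s.
shallow corollas: E/h = 13.2/11.1 = 1.189 J/s.
Since 1.189 > R, including shallow corollas increases the long-run rate.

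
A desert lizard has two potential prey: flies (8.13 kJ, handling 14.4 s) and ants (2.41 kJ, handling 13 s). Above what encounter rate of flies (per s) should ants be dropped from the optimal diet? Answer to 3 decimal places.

0.034 per s

Drop ants once their profitability E₂/h₂ falls below the rate achievable on flies alone: E₂/h₂ = λE₁/(1 + λh₁).
Solve for λ: λE₁h₂ = E₂(1 + λh₁) → λ(E₁h₂ − E₂h₁) = E₂ → λ = E₂/(E₁h₂ − E₂h₁).
λ = 2.41/(8.13×13 − 2.41×14.4) = 2.41/70.99 = 0.03395 per s.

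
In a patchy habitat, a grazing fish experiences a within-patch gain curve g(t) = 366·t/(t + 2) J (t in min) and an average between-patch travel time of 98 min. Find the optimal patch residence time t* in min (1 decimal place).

14.0 min

By the marginal value theorem, leave when the instantaneous gain rate g'(t) equals the habitat-wide average g(t)/(T + t).
g'(t) = 366·2/(t + 2)². Setting 366·2/(t+2)² = 366t/[(t+2)(98+t)] gives 2(98+t) = t(t+2), so t² = 2×98 = 196.
t* = √196 = 14 min.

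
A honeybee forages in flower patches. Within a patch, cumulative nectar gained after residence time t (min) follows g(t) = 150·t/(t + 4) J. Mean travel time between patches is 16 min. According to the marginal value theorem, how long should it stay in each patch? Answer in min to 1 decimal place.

8.0 min

By the marginal value theorem, leave when the instantaneous gain rate g'(t) equals the habitat-wide average g(t)/(T + t).
g'(t) = 150·4/(t + 4)². Setting 150·4/(t+4)² = 150t/[(t+4)(16+t)] gives 4(16+t) = t(t+4), so t² = 4×16 = 64.
t* = √64 = 8 min.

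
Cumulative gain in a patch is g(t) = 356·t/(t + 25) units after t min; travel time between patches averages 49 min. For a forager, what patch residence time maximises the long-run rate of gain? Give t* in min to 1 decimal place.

35.0 min

Maximise g(t)/(T+t): set derivative to zero → g'(t)(T+t) = g(t).
g'(t) = 356·25/(t + 25)². Setting 356·25/(t+25)² = 356t/[(t+25)(49+t)] gives 25(49+t) = t(t+25), so t² = 25×49 = 1225.
t* = √1225 = 35 min.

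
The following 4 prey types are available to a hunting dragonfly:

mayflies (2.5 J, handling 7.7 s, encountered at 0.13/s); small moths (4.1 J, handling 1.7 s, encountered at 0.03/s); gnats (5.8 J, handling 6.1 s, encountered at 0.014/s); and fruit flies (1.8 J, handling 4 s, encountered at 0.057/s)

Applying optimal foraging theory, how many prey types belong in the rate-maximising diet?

Rank by E/h (J/s): small moths 2.41, gnats 0.951, fruit flies 0.45, mayflies 0.325. Include each in turn until the next type's E/h falls below the running intake rate.
Rate on top 1: 0.117. gnats: 0.951 > 0.117 → include.
Rate on top 2: 0.1797. fruit flies: 0.45 > 0.1797 → include.
Rate on top 3: 0.2249. mayflies: 0.325 > 0.2249 → include.
Optimal diet: small moths, gnats, fruit flies, mayflies — 4 of 4 types.

4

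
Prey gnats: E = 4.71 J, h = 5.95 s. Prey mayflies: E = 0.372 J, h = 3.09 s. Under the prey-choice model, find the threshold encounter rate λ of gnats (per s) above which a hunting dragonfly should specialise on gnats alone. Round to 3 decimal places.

0.030 per s

Drop mayflies once their profitability E₂/h₂ falls below the rate achievable on gnats alone: E₂/h₂ = λE₁/(1 + λh₁).
Solve for λ: λE₁h₂ = E₂(1 + λh₁) → λ(E₁h₂ − E₂h₁) = E₂ → λ = E₂/(E₁h₂ − E₂h₁).
λ = 0.372/(4.71×3.09 − 0.372×5.95) = 0.372/12.34 = 0.03014 per s.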